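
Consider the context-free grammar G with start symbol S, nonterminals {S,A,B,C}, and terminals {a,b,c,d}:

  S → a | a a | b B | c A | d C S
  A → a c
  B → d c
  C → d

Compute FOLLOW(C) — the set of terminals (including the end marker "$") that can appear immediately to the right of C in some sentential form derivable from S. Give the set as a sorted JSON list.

Compute FIRST by fixpoint:
round 1:
  A via A→a c: +{a}
  B via B→d c: +{d}
  C via C→d: +{d}
  S via S→a: +{a}
  S via S→b B: +{b}
  S via S→c A: +{c}
  S via S→d C S: +{d}
  S: {a,b,c,d}  A: {a}  B: {d}  C: {d}
round 2: done
  S: {a,b,c,d}  A: {a}  B: {d}  C: {d}

FOLLOW sets:
seed FOLLOW(S) with $
round 1:
  S→b B: FOLLOW(B) ⊇ FOLLOW(S) ⊇ {$}; new: +{$}
  S→c A: FOLLOW(A) ⊇ FOLLOW(S) ⊇ {$}; new: +{$}
  S→d C S: FOLLOW(C) ⊇ FIRST(S) = {a,b,c,d}; new: +{a,b,c,d}
  S: {$}  A: {$}  B: {$}  C: {a,b,c,d}
round 2: (no change)
  S: {$}  A: {$}  B: {$}  C: {a,b,c,d}

FOLLOW(C) = ["a", "b", "c", "d"]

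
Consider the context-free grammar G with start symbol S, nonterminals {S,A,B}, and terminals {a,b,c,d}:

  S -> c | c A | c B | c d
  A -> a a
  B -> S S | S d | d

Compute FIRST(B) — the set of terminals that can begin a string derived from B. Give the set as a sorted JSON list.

FIRST iteration:
[1]
  A via A→a a: +{a}
  B via B→d: +{d}
  S via S→c: +{c}
  FIRST[S]={c}  FIRST[A]={a}  FIRST[B]={d}
[2]
  B via B→S S: +{c}
  FIRST[S]={c}  FIRST[A]={a}  FIRST[B]={c,d}
[3] done
  FIRST[S]={c}  FIRST[A]={a}  FIRST[B]={c,d}

FIRST(B) = ["c", "d"]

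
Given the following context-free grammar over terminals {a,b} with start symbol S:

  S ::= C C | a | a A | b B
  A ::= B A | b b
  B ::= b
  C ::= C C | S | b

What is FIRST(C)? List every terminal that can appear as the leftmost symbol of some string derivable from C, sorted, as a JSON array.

FIRST iteration:
round 1:
  A via A→b b: +{b}
  B via B→b: +{b}
  C via C→b: +{b}
  S via S→C C: +{b}
  S via S→a: +{a}
  FIRST(S)={a,b}  FIRST(A)={b}  FIRST(B)={b}  FIRST(C)={b}
round 2:
  C via C→S: +{a}
  FIRST(S)={a,b}  FIRST(A)={b}  FIRST(B)={b}  FIRST(C)={a,b}
round 3: (stable)
  FIRST(S)={a,b}  FIRST(A)={b}  FIRST(B)={b}  FIRST(C)={a,b}

FIRST(C) = ["a", "b"]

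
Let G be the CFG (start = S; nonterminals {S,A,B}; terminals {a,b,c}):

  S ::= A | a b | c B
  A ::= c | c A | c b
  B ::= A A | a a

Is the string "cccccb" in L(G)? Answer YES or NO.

CNF form of G:
  S -> T0 A | T0 B | T0 T1 | T2 T1 | c
  A -> T0 A | T0 T1 | c
  B -> A A | T2 T2
  T0 -> c
  T1 -> b
  T2 -> a

CYK fill:
  [0..0]={A,S,T0}  "c"  orig:{A,S}
  [1..1]={A,S,T0}  "c"  orig:{A,S}
  [2..2]={A,S,T0}  "c"  orig:{A,S}
  [3..3]={A,S,T0}  "c"  orig:{A,S}
  [4..4]={A,S,T0}  "c"  orig:{A,S}
  [5..5]={T1}  "b"  orig:{}
  [0..1]={A,B,S}  "cc"
  [1..2]={A,B,S}  "cc"
  [2..3]={A,B,S}  "cc"
  [3..4]={A,B,S}  "cc"
  [4..5]={A,S}  "cb"
  [0..2]={A,B,S}  "ccc"
  [1..3]={A,B,S}  "ccc"
  [2..4]={A,B,S}  "ccc"
  [3..5]={A,B,S}  "ccb"
  [0..3]={A,B,S}  "cccc"
  [1..4]={A,B,S}  "cccc"
  [2..5]={A,B,S}  "cccb"
  [0..4]={A,B,S}  "ccccc"
  [1..5]={A,B,S}  "ccccb"
  [0..5]={A,B,S}  "cccccb"

S ∈ T[0,5] ⇒ YES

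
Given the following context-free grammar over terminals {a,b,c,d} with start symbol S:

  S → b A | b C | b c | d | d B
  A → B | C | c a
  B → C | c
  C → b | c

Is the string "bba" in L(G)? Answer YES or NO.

CNF form of G:
  S -> T2 A | T2 C | T2 T0 | T3 B | d
  A -> T0 T1 | b | c
  B -> b | c
  C -> b | c
  T0 -> c
  T1 -> a
  T2 -> b
  T3 -> d

CYK fill:
  T[0,0] 'b' = {A,B,C,T2}  orig:{A,B,C}
  T[1,1] 'b' = {A,B,C,T2}  orig:{A,B,C}
  T[2,2] 'a' = {T1}  orig:{}
  T[0,1] 'bb' = {S}
  T[1,2] 'ba' = ∅
  T[0,2] 'bba' = ∅

S ∉ T[0,2] ⇒ NO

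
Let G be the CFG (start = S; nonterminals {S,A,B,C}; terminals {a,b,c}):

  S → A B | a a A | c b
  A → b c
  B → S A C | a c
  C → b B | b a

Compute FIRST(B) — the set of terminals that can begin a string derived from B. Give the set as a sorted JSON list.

FIRST iteration:
round 1:
  A via A→b c: +{b}
  B via B→a c: +{a}
  C via C→b B: +{b}
  S via S→A B: +{b}
  S via S→a a A: +{a}
  S via S→c b: +{c}
  FIRST(S)={a,b,c}  FIRST(A)={b}  FIRST(B)={a}  FIRST(C)={b}
round 2:
  B via B→S A C: +{b,c}
  FIRST(S)={a,b,c}  FIRST(A)={b}  FIRST(B)={a,b,c}  FIRST(C)={b}
round 3: — fixpoint
  FIRST(S)={a,b,c}  FIRST(A)={b}  FIRST(B)={a,b,c}  FIRST(C)={b}

FIRST(B) = ["a", "b", "c"]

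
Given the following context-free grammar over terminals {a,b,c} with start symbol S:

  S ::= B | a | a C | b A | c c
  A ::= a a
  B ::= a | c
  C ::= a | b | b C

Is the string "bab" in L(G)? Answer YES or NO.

CNF form of G:
  S -> T0 C | T1 A | T2 T2 | a | c
  A -> T0 T0
  B -> a | c
  C -> T1 C | a | b
  T0 -> a
  T1 -> b
  T2 -> c

Fill CYK table bottom-up:
  cell(0,0) b: {C,T1}  orig:{C}
  cell(1,1) a: {B,C,S,T0}  orig:{B,C,S}
  cell(2,2) b: {C,T1}  orig:{C}
  cell(0,1) ba: {C}
  cell(1,2) ab: {S}
  cell(0,2) bab: ∅

S ∉ T[0,2] ⇒ NO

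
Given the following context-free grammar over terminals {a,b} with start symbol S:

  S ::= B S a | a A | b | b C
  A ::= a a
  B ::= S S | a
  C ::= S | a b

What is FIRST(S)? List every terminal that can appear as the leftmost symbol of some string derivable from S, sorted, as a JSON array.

Compute FIRST by fixpoint:
[1]
  A via A→a a: +{a}
  B via B→a: +{a}
  C via C→a b: +{a}
  S via S→B S a: +{a}
  S via S→b: +{b}
  FIRST(S)={a,b}  FIRST(A)={a}  FIRST(B)={a}  FIRST(C)={a}
[2]
  B via B→S S: +{b}
  C via C→S: +{b}
  FIRST(S)={a,b}  FIRST(A)={a}  FIRST(B)={a,b}  FIRST(C)={a,b}
[3] (no change)
  FIRST(S)={a,b}  FIRST(A)={a}  FIRST(B)={a,b}  FIRST(C)={a,b}

FIRST(S) = ["a", "b"]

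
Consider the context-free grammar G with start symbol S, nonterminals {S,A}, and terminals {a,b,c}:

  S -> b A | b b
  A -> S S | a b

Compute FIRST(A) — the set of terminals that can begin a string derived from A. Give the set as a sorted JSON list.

FIRST iteration:
[1]
  A via A→a b: +{a}
  S via S→b A: +{b}
  S: {b}  A: {a}
[2]
  A via A→S S: +{b}
  S: {b}  A: {a,b}
[3] done
  S: {b}  A: {a,b}

FIRST(A) = ["a", "b"]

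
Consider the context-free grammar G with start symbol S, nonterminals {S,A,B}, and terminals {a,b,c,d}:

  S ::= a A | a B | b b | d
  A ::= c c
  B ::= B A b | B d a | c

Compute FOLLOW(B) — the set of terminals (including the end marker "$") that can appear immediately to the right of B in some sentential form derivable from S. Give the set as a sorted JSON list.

FIRST sets, iterate to fixpoint:
iter 1:
  A via A→c c: +{c}
  B via B→c: +{c}
  S via S→a A: +{a}
  S via S→b b: +{b}
  S via S→d: +{d}
  FIRST[S]={a,b,d}  FIRST[A]={c}  FIRST[B]={c}
iter 2: done
  FIRST[S]={a,b,d}  FIRST[A]={c}  FIRST[B]={c}

FOLLOW iteration:
initialize: $ ∈ FOLLOW(S)
iter 1:
  B→B A b: FOLLOW(B) ⊇ FIRST(A) = {c}; new: +{c}
  B→B A b: FOLLOW(A) ⊇ FIRST(b) = {b}; new: +{b}
  B→B d a: FOLLOW(B) ⊇ FIRST(d) = {d}; new: +{d}
  S→a A: FOLLOW(A) ⊇ FOLLOW(S) ⊇ {$}; new: +{$}
  S→a B: FOLLOW(B) ⊇ FOLLOW(S) ⊇ {$}; new: +{$}
  FOLLOW[S]={$}  FOLLOW[A]={$,b}  FOLLOW[B]={$,c,d}
iter 2: (no change)
  FOLLOW[S]={$}  FOLLOW[A]={$,b}  FOLLOW[B]={$,c,d}

FOLLOW(B) = ["$", "c", "d"]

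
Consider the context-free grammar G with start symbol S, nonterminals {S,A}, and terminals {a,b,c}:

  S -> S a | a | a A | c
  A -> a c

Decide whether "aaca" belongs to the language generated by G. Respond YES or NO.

Convert to CNF:
  S -> S T0 | T0 A | a | c
  A -> T0 T1
  T0 -> a
  T1 -> c

Fill CYK table bottom-up:
  cell(0,0) a: {S,T0}  orig:{S}
  cell(1,1) a: {S,T0}  orig:{S}
  cell(2,2) c: {S,T1}  orig:{S}
  cell(3,3) a: {S,T0}  orig:{S}
  cell(0,1) aa: {S}
  cell(1,2) ac: {A}
  cell(2,3) ca: {S}
  cell(0,2) aac: {S}
  cell(1,3) aca: ∅
  cell(0,3) aaca: {S}

S ∈ T[0,3] ⇒ YES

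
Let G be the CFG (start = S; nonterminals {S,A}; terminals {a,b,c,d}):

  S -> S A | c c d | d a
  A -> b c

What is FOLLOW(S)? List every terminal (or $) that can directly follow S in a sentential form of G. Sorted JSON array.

Compute FIRST by fixpoint:
pass 1:
  A via A→b c: +{b}
  S via S→c c d: +{c}
  S via S→d a: +{d}
  S: {c,d}  A: {b}
pass 2: — fixpoint
  S: {c,d}  A: {b}

FOLLOW sets:
seed FOLLOW(S) with $
iter 1:
  S→S A: FOLLOW(S) ⊇ FIRST(A) = {b}; new: +{b}
  S→S A: FOLLOW(A) ⊇ FOLLOW(S) ⊇ {$,b}; new: +{$,b}
  S: {$,b}  A: {$,b}
iter 2: (no change)
  S: {$,b}  A: {$,b}

FOLLOW(S) = ["$", "b"]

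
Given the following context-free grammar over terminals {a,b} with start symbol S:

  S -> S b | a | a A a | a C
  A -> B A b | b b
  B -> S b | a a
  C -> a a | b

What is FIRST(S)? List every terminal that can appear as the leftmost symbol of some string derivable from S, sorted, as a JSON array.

FIRST sets, iterate to fixpoint:
iter 1:
  A via A→b b: +{b}
  B via B→a a: +{a}
  C via C→a a: +{a}
  C via C→b: +{b}
  S via S→a: +{a}
  FIRST[S]={a}  FIRST[A]={b}  FIRST[B]={a}  FIRST[C]={a,b}
iter 2:
  A via A→B A b: +{a}
  FIRST[S]={a}  FIRST[A]={a,b}  FIRST[B]={a}  FIRST[C]={a,b}
iter 3: done
  FIRST[S]={a}  FIRST[A]={a,b}  FIRST[B]={a}  FIRST[C]={a,b}

FIRST(S) = ["a"]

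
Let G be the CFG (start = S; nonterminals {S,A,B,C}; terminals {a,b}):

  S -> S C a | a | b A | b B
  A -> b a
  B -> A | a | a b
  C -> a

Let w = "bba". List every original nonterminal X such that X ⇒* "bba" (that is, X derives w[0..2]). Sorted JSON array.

Convert to CNF:
  S -> S X2 | T0 A | T0 B | a
  A -> T0 T1
  B -> T0 T1 | T1 T0 | a
  C -> a
  T0 -> b
  T1 -> a
  X2 -> C T1

Fill CYK table bottom-up — only the sub-triangle for w[0..2]:
  cell(0,0) b: {T0}  orig:{}
  cell(1,1) b: {T0}  orig:{}
  cell(2,2) a: {B,C,S,T1}  orig:{B,C,S}
  cell(0,1) bb: ∅
  cell(1,2) ba: {A,B,S}
  cell(0,2) bba: {S}

Original NTs in T[0,2] deriving "bba": ["S"]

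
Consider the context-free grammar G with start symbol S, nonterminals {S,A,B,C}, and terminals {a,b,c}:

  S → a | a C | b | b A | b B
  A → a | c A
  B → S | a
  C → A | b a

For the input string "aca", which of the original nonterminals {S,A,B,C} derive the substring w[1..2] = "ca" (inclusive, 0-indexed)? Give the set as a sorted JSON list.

Convert to CNF:
  S -> T1 C | T2 A | T2 B | a | b
  A -> T0 A | a
  B -> T1 C | T2 A | T2 B | a | b
  C -> T0 A | T2 T1 | a
  T0 -> c
  T1 -> a
  T2 -> b

CYK fill (cells [i..j] with 1 ≤ i ≤ j ≤ 2 only):
  cell(1,1) c: {T0}  orig:{}
  cell(2,2) a: {A,B,C,S,T1}  orig:{A,B,C,S}
  cell(1,2) ca: {A,C}

Original NTs in T[1,2] deriving "ca": ["A", "C"]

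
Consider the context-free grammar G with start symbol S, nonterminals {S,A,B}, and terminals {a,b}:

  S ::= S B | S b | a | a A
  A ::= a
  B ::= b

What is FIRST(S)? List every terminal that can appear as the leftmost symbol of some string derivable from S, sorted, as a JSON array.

FIRST sets, iterate to fixpoint:
[1]
  A via A→a: +{a}
  B via B→b: +{b}
  S via S→a: +{a}
  FIRST[S]={a}  FIRST[A]={a}  FIRST[B]={b}
[2] — fixpoint
  FIRST[S]={a}  FIRST[A]={a}  FIRST[B]={b}

FIRST(S) = ["a"]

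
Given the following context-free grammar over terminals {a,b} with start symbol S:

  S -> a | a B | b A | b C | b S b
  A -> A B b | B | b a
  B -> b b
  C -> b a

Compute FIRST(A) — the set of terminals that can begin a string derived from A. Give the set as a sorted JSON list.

Compute FIRST by fixpoint:
round 1:
  A via A→b a: +{b}
  B via B→b b: +{b}
  C via C→b a: +{b}
  S via S→a: +{a}
  S via S→b A: +{b}
  FIRST[S]={a,b}  FIRST[A]={b}  FIRST[B]={b}  FIRST[C]={b}
round 2: — fixpoint
  FIRST[S]={a,b}  FIRST[A]={b}  FIRST[B]={b}  FIRST[C]={b}

FIRST(A) = ["b"]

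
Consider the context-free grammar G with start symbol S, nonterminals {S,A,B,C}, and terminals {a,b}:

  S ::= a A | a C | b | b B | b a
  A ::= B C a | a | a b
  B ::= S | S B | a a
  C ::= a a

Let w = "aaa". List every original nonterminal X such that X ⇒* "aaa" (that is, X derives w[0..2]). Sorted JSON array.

CNF form of G:
  S -> T0 A | T0 C | T1 B | T1 T0 | b
  A -> B X2 | T0 T1 | a
  B -> S B | T0 A | T0 C | T0 T0 | T1 B | T1 T0 | b
  C -> T0 T0
  T0 -> a
  T1 -> b
  X2 -> C T0

Fill CYK table bottom-up (cells [i..j] with 0 ≤ i ≤ j ≤ 2 only):
  T[0,0] 'a' = {A,T0}  orig:{A}
  T[1,1] 'a' = {A,T0}  orig:{A}
  T[2,2] 'a' = {A,T0}  orig:{A}
  T[0,1] 'aa' = {B,C,S}
  T[1,2] 'aa' = {B,C,S}
  T[0,2] 'aaa' = {B,S,X2}  orig:{B,S}

Original NTs in T[0,2] deriving "aaa": ["B", "S"]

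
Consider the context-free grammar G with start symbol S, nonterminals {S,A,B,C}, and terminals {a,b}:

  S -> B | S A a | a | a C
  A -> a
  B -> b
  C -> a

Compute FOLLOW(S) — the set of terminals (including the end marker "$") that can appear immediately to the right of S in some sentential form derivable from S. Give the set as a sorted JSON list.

FIRST sets, iterate to fixpoint:
pass 1:
  A via A→a: +{a}
  B via B→b: +{b}
  C via C→a: +{a}
  S via S→B: +{b}
  S via S→a: +{a}
  FIRST(S)={a,b}  FIRST(A)={a}  FIRST(B)={b}  FIRST(C)={a}
pass 2: done
  FIRST(S)={a,b}  FIRST(A)={a}  FIRST(B)={b}  FIRST(C)={a}

Compute FOLLOW by fixpoint:
seed FOLLOW(S) with $
iter 1:
  S→B: FOLLOW(B) ⊇ FOLLOW(S) ⊇ {$}; new: +{$}
  S→S A a: FOLLOW(S) ⊇ FIRST(A) = {a}; new: +{a}
  S→S A a: FOLLOW(A) ⊇ FIRST(a) = {a}; new: +{a}
  S→a C: FOLLOW(C) ⊇ FOLLOW(S) ⊇ {$,a}; new: +{$,a}
  FOLLOW(S)={$,a}  FOLLOW(A)={a}  FOLLOW(B)={$}  FOLLOW(C)={$,a}
iter 2:
  S→B: FOLLOW(B) ⊇ FOLLOW(S) ⊇ {$,a}; new: +{a}
  FOLLOW(S)={$,a}  FOLLOW(A)={a}  FOLLOW(B)={$,a}  FOLLOW(C)={$,a}
iter 3: done
  FOLLOW(S)={$,a}  FOLLOW(A)={a}  FOLLOW(B)={$,a}  FOLLOW(C)={$,a}

FOLLOW(S) = ["$", "a"]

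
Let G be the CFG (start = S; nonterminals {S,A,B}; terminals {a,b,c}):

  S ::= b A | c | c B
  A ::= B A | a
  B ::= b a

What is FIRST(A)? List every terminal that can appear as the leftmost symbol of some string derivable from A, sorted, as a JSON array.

FIRST sets, iterate to fixpoint:
[1]
  A via A→a: +{a}
  B via B→b a: +{b}
  S via S→b A: +{b}
  S via S→c: +{c}
  S: {b,c}  A: {a}  B: {b}
[2]
  A via A→B A: +{b}
  S: {b,c}  A: {a,b}  B: {b}
[3] (stable)
  S: {b,c}  A: {a,b}  B: {b}

FIRST(A) = ["a", "b"]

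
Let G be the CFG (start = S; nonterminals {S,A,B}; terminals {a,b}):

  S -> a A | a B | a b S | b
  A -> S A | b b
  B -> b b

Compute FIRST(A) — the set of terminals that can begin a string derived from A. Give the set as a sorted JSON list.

FIRST iteration:
round 1:
  A via A→b b: +{b}
  B via B→b b: +{b}
  S via S→a A: +{a}
  S via S→b: +{b}
  FIRST(S)={a,b}  FIRST(A)={b}  FIRST(B)={b}
round 2:
  A via A→S A: +{a}
  FIRST(S)={a,b}  FIRST(A)={a,b}  FIRST(B)={b}
round 3: — fixpoint
  FIRST(S)={a,b}  FIRST(A)={a,b}  FIRST(B)={b}

FIRST(A) = ["a", "b"]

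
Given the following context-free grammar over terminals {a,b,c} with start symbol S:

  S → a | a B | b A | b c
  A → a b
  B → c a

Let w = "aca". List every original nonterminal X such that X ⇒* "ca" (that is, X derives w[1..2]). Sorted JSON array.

CNF form of G:
  S -> T0 B | T1 A | T1 T2 | a
  A -> T0 T1
  B -> T2 T0
  T0 -> a
  T1 -> b
  T2 -> c

CYK table (by increasing span) — only the sub-triangle for w[1..2]:
  T[1,1] 'c' = {T2}  orig:{}
  T[2,2] 'a' = {S,T0}  orig:{S}
  T[1,2] 'ca' = {B}

Original NTs in T[1,2] deriving "ca": ["B"]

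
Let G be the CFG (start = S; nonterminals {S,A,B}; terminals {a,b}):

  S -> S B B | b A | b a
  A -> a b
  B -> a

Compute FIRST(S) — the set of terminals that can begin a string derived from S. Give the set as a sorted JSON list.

Compute FIRST by fixpoint:
round 1:
  A via A→a b: +{a}
  B via B→a: +{a}
  S via S→b A: +{b}
  FIRST(S)={b}  FIRST(A)={a}  FIRST(B)={a}
round 2: (no change)
  FIRST(S)={b}  FIRST(A)={a}  FIRST(B)={a}

FIRST(S) = ["b"]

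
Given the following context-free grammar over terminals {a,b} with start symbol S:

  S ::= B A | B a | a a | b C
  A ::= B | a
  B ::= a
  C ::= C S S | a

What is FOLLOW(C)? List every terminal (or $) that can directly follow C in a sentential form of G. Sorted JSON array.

Compute FIRST by fixpoint:
round 1:
  A via A→a: +{a}
  B via B→a: +{a}
  C via C→a: +{a}
  S via S→B A: +{a}
  S via S→b C: +{b}
  FIRST[S]={a,b}  FIRST[A]={a}  FIRST[B]={a}  FIRST[C]={a}
round 2: (no change)
  FIRST[S]={a,b}  FIRST[A]={a}  FIRST[B]={a}  FIRST[C]={a}

Compute FOLLOW by fixpoint:
initialize: $ ∈ FOLLOW(S)
round 1:
  C→C S S: FOLLOW(C) ⊇ FIRST(S) = {a,b}; new: +{a,b}
  C→C S S: FOLLOW(S) ⊇ FIRST(S) = {a,b}; new: +{a,b}
  S→B A: FOLLOW(B) ⊇ FIRST(A) = {a}; new: +{a}
  S→B A: FOLLOW(A) ⊇ FOLLOW(S) ⊇ {$,a,b}; new: +{$,a,b}
  S→b C: FOLLOW(C) ⊇ FOLLOW(S) ⊇ {$,a,b}; new: +{$}
  FOLLOW[S]={$,a,b}  FOLLOW[A]={$,a,b}  FOLLOW[B]={a}  FOLLOW[C]={$,a,b}
round 2:
  A→B: FOLLOW(B) ⊇ FOLLOW(A) ⊇ {$,a,b}; new: +{$,b}
  FOLLOW[S]={$,a,b}  FOLLOW[A]={$,a,b}  FOLLOW[B]={$,a,b}  FOLLOW[C]={$,a,b}
round 3: (stable)
  FOLLOW[S]={$,a,b}  FOLLOW[A]={$,a,b}  FOLLOW[B]={$,a,b}  FOLLOW[C]={$,a,b}

FOLLOW(C) = ["$", "a", "b"]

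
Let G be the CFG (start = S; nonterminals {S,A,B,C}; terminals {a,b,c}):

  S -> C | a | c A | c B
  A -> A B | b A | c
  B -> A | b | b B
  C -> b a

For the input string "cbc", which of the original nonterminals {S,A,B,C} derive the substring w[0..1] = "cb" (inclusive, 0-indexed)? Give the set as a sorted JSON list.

CNF form of G:
  S -> T0 T1 | T2 A | T2 B | a
  A -> A B | T0 A | c
  B -> A B | T0 A | T0 B | b | c
  C -> T0 T1
  T0 -> b
  T1 -> a
  T2 -> c

CYK table (by increasing span) — only the sub-triangle for w[0..1]:
  [0..0]={A,B,T2}  "c"  orig:{A,B}
  [1..1]={B,T0}  "b"  orig:{B}
  [0..1]={A,B,S}  "cb"

Original NTs in T[0,1] deriving "cb": ["A", "B", "S"]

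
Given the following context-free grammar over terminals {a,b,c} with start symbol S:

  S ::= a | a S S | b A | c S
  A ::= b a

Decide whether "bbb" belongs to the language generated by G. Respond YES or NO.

Convert to CNF:
  S -> T0 A | T1 X3 | T2 S | a
  A -> T0 T1
  T0 -> b
  T1 -> a
  T2 -> c
  X3 -> S S

CYK fill:
  T[0,0] 'b' = {T0}  orig:{}
  T[1,1] 'b' = {T0}  orig:{}
  T[2,2] 'b' = {T0}  orig:{}
  T[0,1] 'bb' = ∅
  T[1,2] 'bb' = ∅
  T[0,2] 'bbb' = ∅

S ∉ T[0,2] ⇒ NO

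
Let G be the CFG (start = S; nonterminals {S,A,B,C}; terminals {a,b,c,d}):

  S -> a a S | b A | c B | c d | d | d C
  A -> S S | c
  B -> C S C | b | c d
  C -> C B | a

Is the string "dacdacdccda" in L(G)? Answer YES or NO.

Convert to CNF:
  S -> T0 B | T0 T1 | T1 C | T2 X5 | T3 A | d
  A -> S S | c
  B -> C X4 | T0 T1 | b
  C -> C B | a
  T0 -> c
  T1 -> d
  T2 -> a
  T3 -> b
  X4 -> S C
  X5 -> T2 S

CYK table (by increasing span):
  cell(0,0) d: {S,T1}  orig:{S}
  cell(1,1) a: {C,T2}  orig:{C}
  cell(2,2) c: {A,T0}  orig:{A}
  cell(3,3) d: {S,T1}  orig:{S}
  cell(4,4) a: {C,T2}  orig:{C}
  cell(5,5) c: {A,T0}  orig:{A}
  cell(6,6) d: {S,T1}  orig:{S}
  cell(7,7) c: {A,T0}  orig:{A}
  cell(8,8) c: {A,T0}  orig:{A}
  cell(9,9) d: {S,T1}  orig:{S}
  cell(10,10) a: {C,T2}  orig:{C}
  cell(0,1) da: {S,X4}  orig:{S}
  cell(1,2) ac: ∅
  cell(2,3) cd: {B,S}
  cell(3,4) da: {S,X4}  orig:{S}
  cell(4,5) ac: ∅
  cell(5,6) cd: {B,S}
  cell(6,7) dc: ∅
  cell(7,8) cc: ∅
  cell(8,9) cd: {B,S}
  cell(9,10) da: {S,X4}  orig:{S}
  cell(0,2) dac: ∅
  cell(1,3) acd: {C,X5}  orig:{C}
  cell(2,4) cda: {X4}  orig:{}
  cell(3,5) dac: ∅
  cell(4,6) acd: {C,X5}  orig:{C}
  cell(5,7) cdc: ∅
  cell(6,8) dcc: ∅
  cell(7,9) ccd: {S}
  cell(8,10) cda: {X4}  orig:{}
  cell(0,3) dacd: {A,S,X4}  orig:{A,S}
  cell(1,4) acda: {B}
  cell(2,5) cdac: ∅
  cell(3,6) dacd: {A,S,X4}  orig:{A,S}
  cell(4,7) acdc: ∅
  cell(5,8) cdcc: ∅
  cell(6,9) dccd: {A}
  cell(7,10) ccda: {X4}  orig:{}
  cell(0,4) dacda: {X4}  orig:{}
  cell(1,5) acdac: ∅
  cell(2,6) cdacd: {X4}  orig:{}
  cell(3,7) dacdc: ∅
  cell(4,8) acdcc: ∅
  cell(5,9) cdccd: {A}
  cell(6,10) dccda: ∅
  cell(0,5) dacdac: ∅
  cell(1,6) acdacd: {B}
  cell(2,7) cdacdc: ∅
  cell(3,8) dacdcc: ∅
  cell(4,9) acdccd: ∅
  cell(5,10) cdccda: ∅
  cell(0,6) dacdacd: {X4}  orig:{}
  cell(1,7) acdacdc: ∅
  cell(2,8) cdacdcc: ∅
  cell(3,9) dacdccd: {A}
  cell(4,10) acdccda: {B}
  cell(0,7) dacdacdc: ∅
  cell(1,8) acdacdcc: ∅
  cell(2,9) cdacdccd: ∅
  cell(3,10) dacdccda: ∅
  cell(0,8) dacdacdcc: ∅
  cell(1,9) acdacdccd: ∅
  cell(2,10) cdacdccda: ∅
  cell(0,9) dacdacdccd: ∅
  cell(1,10) acdacdccda: {C}
  cell(0,10) dacdacdccda: {S,X4}  orig:{S}

S ∈ T[0,10] ⇒ YES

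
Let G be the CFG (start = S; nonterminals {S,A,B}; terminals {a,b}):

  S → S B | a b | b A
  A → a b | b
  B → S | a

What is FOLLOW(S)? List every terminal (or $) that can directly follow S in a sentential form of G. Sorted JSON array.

Compute FIRST by fixpoint:
pass 1:
  A via A→a b: +{a}
  A via A→b: +{b}
  B via B→a: +{a}
  S via S→a b: +{a}
  S via S→b A: +{b}
  FIRST[S]={a,b}  FIRST[A]={a,b}  FIRST[B]={a}
pass 2:
  B via B→S: +{b}
  FIRST[S]={a,b}  FIRST[A]={a,b}  FIRST[B]={a,b}
pass 3: (stable)
  FIRST[S]={a,b}  FIRST[A]={a,b}  FIRST[B]={a,b}

FOLLOW sets:
initialize: $ ∈ FOLLOW(S)
pass 1:
  S→S B: FOLLOW(S) ⊇ FIRST(B) = {a,b}; new: +{a,b}
  S→S B: FOLLOW(B) ⊇ FOLLOW(S) ⊇ {$,a,b}; new: +{$,a,b}
  S→b A: FOLLOW(A) ⊇ FOLLOW(S) ⊇ {$,a,b}; new: +{$,a,b}
  FOLLOW[S]={$,a,b}  FOLLOW[A]={$,a,b}  FOLLOW[B]={$,a,b}
pass 2: done
  FOLLOW[S]={$,a,b}  FOLLOW[A]={$,a,b}  FOLLOW[B]={$,a,b}

FOLLOW(S) = ["$", "a", "b"]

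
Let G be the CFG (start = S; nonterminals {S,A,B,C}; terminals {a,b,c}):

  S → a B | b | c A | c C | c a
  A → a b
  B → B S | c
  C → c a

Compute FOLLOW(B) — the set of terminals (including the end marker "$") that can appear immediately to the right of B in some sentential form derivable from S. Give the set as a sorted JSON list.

FIRST sets, iterate to fixpoint:
[1]
  A via A→a b: +{a}
  B via B→c: +{c}
  C via C→c a: +{c}
  S via S→a B: +{a}
  S via S→b: +{b}
  S via S→c A: +{c}
  FIRST[S]={a,b,c}  FIRST[A]={a}  FIRST[B]={c}  FIRST[C]={c}
[2] (stable)
  FIRST[S]={a,b,c}  FIRST[A]={a}  FIRST[B]={c}  FIRST[C]={c}

FOLLOW sets:
initialize: $ ∈ FOLLOW(S)
round 1:
  B→B S: FOLLOW(B) ⊇ FIRST(S) = {a,b,c}; new: +{a,b,c}
  B→B S: FOLLOW(S) ⊇ FOLLOW(B) ⊇ {a,b,c}; new: +{a,b,c}
  S→a B: FOLLOW(B) ⊇ FOLLOW(S) ⊇ {$,a,b,c}; new: +{$}
  S→c A: FOLLOW(A) ⊇ FOLLOW(S) ⊇ {$,a,b,c}; new: +{$,a,b,c}
  S→c C: FOLLOW(C) ⊇ FOLLOW(S) ⊇ {$,a,b,c}; new: +{$,a,b,c}
  S: {$,a,b,c}  A: {$,a,b,c}  B: {$,a,b,c}  C: {$,a,b,c}
round 2: (no change)
  S: {$,a,b,c}  A: {$,a,b,c}  B: {$,a,b,c}  C: {$,a,b,c}

FOLLOW(B) = ["$", "a", "b", "c"]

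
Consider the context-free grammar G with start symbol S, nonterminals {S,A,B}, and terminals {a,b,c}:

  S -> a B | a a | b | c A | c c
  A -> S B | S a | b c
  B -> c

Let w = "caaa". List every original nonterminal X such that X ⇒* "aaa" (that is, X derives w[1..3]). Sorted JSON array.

Convert to CNF:
  S -> T0 B | T0 T0 | T2 A | T2 T2 | b
  A -> S B | S T0 | T1 T2
  B -> c
  T0 -> a
  T1 -> b
  T2 -> c

CYK fill, restricted to cells inside w[1..3]:
  [1..1]={T0}  "a"  orig:{}
  [2..2]={T0}  "a"  orig:{}
  [3..3]={T0}  "a"  orig:{}
  [1..2]={S}  "aa"
  [2..3]={S}  "aa"
  [1..3]={A}  "aaa"

Original NTs in T[1,3] deriving "aaa": ["A"]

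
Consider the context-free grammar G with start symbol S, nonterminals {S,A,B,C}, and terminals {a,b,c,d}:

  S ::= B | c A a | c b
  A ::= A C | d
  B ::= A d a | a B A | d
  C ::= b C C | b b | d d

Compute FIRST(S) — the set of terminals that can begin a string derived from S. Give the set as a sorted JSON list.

FIRST sets, iterate to fixpoint:
[1]
  A via A→d: +{d}
  B via B→A d a: +{d}
  B via B→a B A: +{a}
  C via C→b C C: +{b}
  C via C→d d: +{d}
  S via S→B: +{a,d}
  S via S→c A a: +{c}
  S: {a,c,d}  A: {d}  B: {a,d}  C: {b,d}
[2] (stable)
  S: {a,c,d}  A: {d}  B: {a,d}  C: {b,d}

FIRST(S) = ["a", "c", "d"]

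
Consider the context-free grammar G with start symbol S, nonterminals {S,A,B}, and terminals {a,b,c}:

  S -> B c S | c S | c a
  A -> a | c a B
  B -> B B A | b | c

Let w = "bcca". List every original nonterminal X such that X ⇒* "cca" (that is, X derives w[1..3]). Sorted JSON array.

Convert to CNF:
  S -> B X4 | T0 S | T0 T1
  A -> T0 X2 | a
  B -> B X3 | b | c
  T0 -> c
  T1 -> a
  X2 -> T1 B
  X3 -> B A
  X4 -> T0 S

CYK fill — only the sub-triangle for w[1..3]:
  T[1,1] 'c' = {B,T0}  orig:{B}
  T[2,2] 'c' = {B,T0}  orig:{B}
  T[3,3] 'a' = {A,T1}  orig:{A}
  T[1,2] 'cc' = ∅
  T[2,3] 'ca' = {S,X3}  orig:{S}
  T[1,3] 'cca' = {B,S,X4}  orig:{B,S}

Original NTs in T[1,3] deriving "cca": ["B", "S"]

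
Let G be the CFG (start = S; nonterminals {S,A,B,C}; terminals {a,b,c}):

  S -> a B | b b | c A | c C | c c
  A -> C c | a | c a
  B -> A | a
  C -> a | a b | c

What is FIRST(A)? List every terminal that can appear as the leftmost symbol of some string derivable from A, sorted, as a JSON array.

FIRST iteration:
iter 1:
  A via A→a: +{a}
  A via A→c a: +{c}
  B via B→A: +{a,c}
  C via C→a: +{a}
  C via C→c: +{c}
  S via S→a B: +{a}
  S via S→b b: +{b}
  S via S→c A: +{c}
  FIRST[S]={a,b,c}  FIRST[A]={a,c}  FIRST[B]={a,c}  FIRST[C]={a,c}
iter 2: done
  FIRST[S]={a,b,c}  FIRST[A]={a,c}  FIRST[B]={a,c}  FIRST[C]={a,c}

FIRST(A) = ["a", "c"]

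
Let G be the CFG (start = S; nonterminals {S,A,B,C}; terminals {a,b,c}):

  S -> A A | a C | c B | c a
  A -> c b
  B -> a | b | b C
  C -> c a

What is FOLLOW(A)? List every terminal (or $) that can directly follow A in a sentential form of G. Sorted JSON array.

FIRST iteration:
round 1:
  A via A→c b: +{c}
  B via B→a: +{a}
  B via B→b: +{b}
  C via C→c a: +{c}
  S via S→A A: +{c}
  S via S→a C: +{a}
  FIRST[S]={a,c}  FIRST[A]={c}  FIRST[B]={a,b}  FIRST[C]={c}
round 2: — fixpoint
  FIRST[S]={a,c}  FIRST[A]={c}  FIRST[B]={a,b}  FIRST[C]={c}

Compute FOLLOW by fixpoint:
initialize: $ ∈ FOLLOW(S)
round 1:
  S→A A: FOLLOW(A) ⊇ FIRST(A) = {c}; new: +{c}
  S→A A: FOLLOW(A) ⊇ FOLLOW(S) ⊇ {$}; new: +{$}
  S→a C: FOLLOW(C) ⊇ FOLLOW(S) ⊇ {$}; new: +{$}
  S→c B: FOLLOW(B) ⊇ FOLLOW(S) ⊇ {$}; new: +{$}
  FOLLOW(S)={$}  FOLLOW(A)={$,c}  FOLLOW(B)={$}  FOLLOW(C)={$}
round 2: (no change)
  FOLLOW(S)={$}  FOLLOW(A)={$,c}  FOLLOW(B)={$}  FOLLOW(C)={$}

FOLLOW(A) = ["$", "c"]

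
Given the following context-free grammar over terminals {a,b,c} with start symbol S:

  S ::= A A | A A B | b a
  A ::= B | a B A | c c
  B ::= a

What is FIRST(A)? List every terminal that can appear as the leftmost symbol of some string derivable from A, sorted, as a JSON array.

FIRST sets, iterate to fixpoint:
[1]
  A via A→a B A: +{a}
  A via A→c c: +{c}
  B via B→a: +{a}
  S via S→A A: +{a,c}
  S via S→b a: +{b}
  FIRST[S]={a,b,c}  FIRST[A]={a,c}  FIRST[B]={a}
[2] (stable)
  FIRST[S]={a,b,c}  FIRST[A]={a,c}  FIRST[B]={a}

FIRST(A) = ["a", "c"]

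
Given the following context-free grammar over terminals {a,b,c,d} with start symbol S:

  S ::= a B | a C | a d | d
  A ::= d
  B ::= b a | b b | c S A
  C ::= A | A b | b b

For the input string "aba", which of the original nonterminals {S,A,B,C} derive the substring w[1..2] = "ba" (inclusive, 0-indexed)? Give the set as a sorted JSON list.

CNF form of G:
  S -> T1 B | T1 C | T1 T3 | d
  A -> d
  B -> T0 T0 | T0 T1 | T2 X4
  C -> A T0 | T0 T0 | d
  T0 -> b
  T1 -> a
  T2 -> c
  T3 -> d
  X4 -> S A

Fill CYK table bottom-up (cells [i..j] with 1 ≤ i ≤ j ≤ 2 only):
  [1..1]={T0}  "b"  orig:{}
  [2..2]={T1}  "a"  orig:{}
  [1..2]={B}  "ba"

Original NTs in T[1,2] deriving "ba": ["B"]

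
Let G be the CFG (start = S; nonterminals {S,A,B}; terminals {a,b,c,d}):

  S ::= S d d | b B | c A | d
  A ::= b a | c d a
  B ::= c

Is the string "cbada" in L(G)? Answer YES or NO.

Convert to CNF:
  S -> S X5 | T0 B | T2 A | d
  A -> T0 T1 | T2 X4
  B -> c
  T0 -> b
  T1 -> a
  T2 -> c
  T3 -> d
  X4 -> T3 T1
  X5 -> T3 T3

CYK fill:
  cell(0,0) c: {B,T2}  orig:{B}
  cell(1,1) b: {T0}  orig:{}
  cell(2,2) a: {T1}  orig:{}
  cell(3,3) d: {S,T3}  orig:{S}
  cell(4,4) a: {T1}  orig:{}
  cell(0,1) cb: ∅
  cell(1,2) ba: {A}
  cell(2,3) ad: ∅
  cell(3,4) da: {X4}  orig:{}
  cell(0,2) cba: {S}
  cell(1,3) bad: ∅
  cell(2,4) ada: ∅
  cell(0,3) cbad: ∅
  cell(1,4) bada: ∅
  cell(0,4) cbada: ∅

S ∉ T[0,4] ⇒ NO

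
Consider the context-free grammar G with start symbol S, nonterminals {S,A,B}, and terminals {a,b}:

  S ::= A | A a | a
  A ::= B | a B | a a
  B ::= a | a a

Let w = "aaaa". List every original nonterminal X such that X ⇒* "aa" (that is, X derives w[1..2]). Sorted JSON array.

CNF form of G:
  S -> A T0 | T0 B | T0 T0 | a
  A -> T0 B | T0 T0 | a
  B -> T0 T0 | a
  T0 -> a

CYK table (by increasing span), restricted to cells inside w[1..2]:
  T[1,1] 'a' = {A,B,S,T0}  orig:{A,B,S}
  T[2,2] 'a' = {A,B,S,T0}  orig:{A,B,S}
  T[1,2] 'aa' = {A,B,S}

Original NTs in T[1,2] deriving "aa": ["A", "B", "S"]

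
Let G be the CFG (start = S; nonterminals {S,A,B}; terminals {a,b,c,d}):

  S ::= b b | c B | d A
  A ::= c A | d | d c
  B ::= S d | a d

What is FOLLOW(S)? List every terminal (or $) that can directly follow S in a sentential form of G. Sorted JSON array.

FIRST sets, iterate to fixpoint:
iter 1:
  A via A→c A: +{c}
  A via A→d: +{d}
  B via B→a d: +{a}
  S via S→b b: +{b}
  S via S→c B: +{c}
  S via S→d A: +{d}
  FIRST(S)={b,c,d}  FIRST(A)={c,d}  FIRST(B)={a}
iter 2:
  B via B→S d: +{b,c,d}
  FIRST(S)={b,c,d}  FIRST(A)={c,d}  FIRST(B)={a,b,c,d}
iter 3: (stable)
  FIRST(S)={b,c,d}  FIRST(A)={c,d}  FIRST(B)={a,b,c,d}

Compute FOLLOW by fixpoint:
FOLLOW(S) := {$}
iter 1:
  B→S d: FOLLOW(S) ⊇ FIRST(d) = {d}; new: +{d}
  S→c B: FOLLOW(B) ⊇ FOLLOW(S) ⊇ {$,d}; new: +{$,d}
  S→d A: FOLLOW(A) ⊇ FOLLOW(S) ⊇ {$,d}; new: +{$,d}
  FOLLOW(S)={$,d}  FOLLOW(A)={$,d}  FOLLOW(B)={$,d}
iter 2: (no change)
  FOLLOW(S)={$,d}  FOLLOW(A)={$,d}  FOLLOW(B)={$,d}

FOLLOW(S) = ["$", "d"]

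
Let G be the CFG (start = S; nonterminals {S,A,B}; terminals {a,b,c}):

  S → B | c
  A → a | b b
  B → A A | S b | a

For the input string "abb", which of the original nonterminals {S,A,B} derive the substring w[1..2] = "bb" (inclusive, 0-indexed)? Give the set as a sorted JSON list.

CNF form of G:
  S -> A A | S T0 | a | c
  A -> T0 T0 | a
  B -> A A | S T0 | a
  T0 -> b

CYK fill, restricted to cells inside w[1..2]:
  [1..1]={T0}  "b"  orig:{}
  [2..2]={T0}  "b"  orig:{}
  [1..2]={A}  "bb"

Original NTs in T[1,2] deriving "bb": ["A"]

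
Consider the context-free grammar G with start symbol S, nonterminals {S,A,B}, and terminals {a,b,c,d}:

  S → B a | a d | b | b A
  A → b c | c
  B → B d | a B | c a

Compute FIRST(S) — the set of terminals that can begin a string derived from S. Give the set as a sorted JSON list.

FIRST iteration:
round 1:
  A via A→b c: +{b}
  A via A→c: +{c}
  B via B→a B: +{a}
  B via B→c a: +{c}
  S via S→B a: +{a,c}
  S via S→b: +{b}
  FIRST(S)={a,b,c}  FIRST(A)={b,c}  FIRST(B)={a,c}
round 2: (no change)
  FIRST(S)={a,b,c}  FIRST(A)={b,c}  FIRST(B)={a,c}

FIRST(S) = ["a", "b", "c"]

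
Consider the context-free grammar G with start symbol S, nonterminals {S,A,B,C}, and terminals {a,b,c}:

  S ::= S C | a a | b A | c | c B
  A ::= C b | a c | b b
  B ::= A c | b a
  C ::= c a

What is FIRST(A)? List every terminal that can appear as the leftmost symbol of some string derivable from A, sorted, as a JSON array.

FIRST iteration:
[1]
  A via A→a c: +{a}
  A via A→b b: +{b}
  B via B→A c: +{a,b}
  C via C→c a: +{c}
  S via S→a a: +{a}
  S via S→b A: +{b}
  S via S→c: +{c}
  FIRST(S)={a,b,c}  FIRST(A)={a,b}  FIRST(B)={a,b}  FIRST(C)={c}
[2]
  A via A→C b: +{c}
  B via B→A c: +{c}
  FIRST(S)={a,b,c}  FIRST(A)={a,b,c}  FIRST(B)={a,b,c}  FIRST(C)={c}
[3] — fixpoint
  FIRST(S)={a,b,c}  FIRST(A)={a,b,c}  FIRST(B)={a,b,c}  FIRST(C)={c}

FIRST(A) = ["a", "b", "c"]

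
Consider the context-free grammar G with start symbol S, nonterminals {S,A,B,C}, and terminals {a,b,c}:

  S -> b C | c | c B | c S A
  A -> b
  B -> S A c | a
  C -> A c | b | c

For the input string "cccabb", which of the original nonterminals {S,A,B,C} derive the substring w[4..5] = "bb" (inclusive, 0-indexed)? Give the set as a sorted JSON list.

CNF form of G:
  S -> T0 B | T0 X3 | T1 C | c
  A -> b
  B -> S X2 | a
  C -> A T0 | b | c
  T0 -> c
  T1 -> b
  X2 -> A T0
  X3 -> S A

CYK fill, restricted to cells inside w[4..5]:
  [4..4]={A,C,T1}  "b"  orig:{A,C}
  [5..5]={A,C,T1}  "b"  orig:{A,C}
  [4..5]={S}  "bb"

Original NTs in T[4,5] deriving "bb": ["S"]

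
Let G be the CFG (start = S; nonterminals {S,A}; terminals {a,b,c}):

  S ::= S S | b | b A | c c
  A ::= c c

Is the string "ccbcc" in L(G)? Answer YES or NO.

Convert to CNF:
  S -> S S | T0 T0 | T1 A | b
  A -> T0 T0
  T0 -> c
  T1 -> b

CYK fill:
  cell(0,0) c: {T0}  orig:{}
  cell(1,1) c: {T0}  orig:{}
  cell(2,2) b: {S,T1}  orig:{S}
  cell(3,3) c: {T0}  orig:{}
  cell(4,4) c: {T0}  orig:{}
  cell(0,1) cc: {A,S}
  cell(1,2) cb: ∅
  cell(2,3) bc: ∅
  cell(3,4) cc: {A,S}
  cell(0,2) ccb: {S}
  cell(1,3) cbc: ∅
  cell(2,4) bcc: {S}
  cell(0,3) ccbc: ∅
  cell(1,4) cbcc: ∅
  cell(0,4) ccbcc: {S}

S ∈ T[0,4] ⇒ YES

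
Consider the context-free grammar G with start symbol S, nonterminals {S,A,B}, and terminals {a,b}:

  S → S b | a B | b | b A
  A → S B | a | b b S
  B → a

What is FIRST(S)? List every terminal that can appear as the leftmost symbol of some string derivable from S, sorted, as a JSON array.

FIRST iteration:
[1]
  A via A→a: +{a}
  A via A→b b S: +{b}
  B via B→a: +{a}
  S via S→a B: +{a}
  S via S→b: +{b}
  S: {a,b}  A: {a,b}  B: {a}
[2] — fixpoint
  S: {a,b}  A: {a,b}  B: {a}

FIRST(S) = ["a", "b"]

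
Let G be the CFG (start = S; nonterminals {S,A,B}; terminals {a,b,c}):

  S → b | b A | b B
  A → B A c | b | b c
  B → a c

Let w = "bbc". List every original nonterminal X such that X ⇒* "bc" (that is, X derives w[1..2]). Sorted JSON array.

CNF form of G:
  S -> T1 A | T1 B | b
  A -> B X3 | T1 T0 | b
  B -> T2 T0
  T0 -> c
  T1 -> b
  T2 -> a
  X3 -> A T0

CYK fill, restricted to cells inside w[1..2]:
  T[1,1] 'b' = {A,S,T1}  orig:{A,S}
  T[2,2] 'c' = {T0}  orig:{}
  T[1,2] 'bc' = {A,X3}  orig:{A}

Original NTs in T[1,2] deriving "bc": ["A"]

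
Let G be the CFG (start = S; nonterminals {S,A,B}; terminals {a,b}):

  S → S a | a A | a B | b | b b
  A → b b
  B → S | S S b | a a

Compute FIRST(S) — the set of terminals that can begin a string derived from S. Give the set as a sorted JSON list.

FIRST sets, iterate to fixpoint:
pass 1:
  A via A→b b: +{b}
  B via B→a a: +{a}
  S via S→a A: +{a}
  S via S→b: +{b}
  FIRST[S]={a,b}  FIRST[A]={b}  FIRST[B]={a}
pass 2:
  B via B→S: +{b}
  FIRST[S]={a,b}  FIRST[A]={b}  FIRST[B]={a,b}
pass 3: — fixpoint
  FIRST[S]={a,b}  FIRST[A]={b}  FIRST[B]={a,b}

FIRST(S) = ["a", "b"]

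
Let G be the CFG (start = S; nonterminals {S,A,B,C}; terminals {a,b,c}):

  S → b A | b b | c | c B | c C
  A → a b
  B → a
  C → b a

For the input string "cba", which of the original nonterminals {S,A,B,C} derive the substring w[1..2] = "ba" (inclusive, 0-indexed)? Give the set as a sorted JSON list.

Convert to CNF:
  S -> T1 A | T1 T1 | T2 B | T2 C | c
  A -> T0 T1
  B -> a
  C -> T1 T0
  T0 -> a
  T1 -> b
  T2 -> c

CYK fill, restricted to cells inside w[1..2]:
  T[1,1] 'b' = {T1}  orig:{}
  T[2,2] 'a' = {B,T0}  orig:{B}
  T[1,2] 'ba' = {C}

Original NTs in T[1,2] deriving "ba": ["C"]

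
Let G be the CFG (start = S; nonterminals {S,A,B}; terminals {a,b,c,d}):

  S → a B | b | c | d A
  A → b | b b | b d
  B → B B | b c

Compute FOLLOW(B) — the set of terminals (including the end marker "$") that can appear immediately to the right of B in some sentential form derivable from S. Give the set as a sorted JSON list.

FIRST iteration:
iter 1:
  A via A→b: +{b}
  B via B→b c: +{b}
  S via S→a B: +{a}
  S via S→b: +{b}
  S via S→c: +{c}
  S via S→d A: +{d}
  S: {a,b,c,d}  A: {b}  B: {b}
iter 2: — fixpoint
  S: {a,b,c,d}  A: {b}  B: {b}

FOLLOW iteration:
FOLLOW(S) := {$}
pass 1:
  B→B B: FOLLOW(B) ⊇ FIRST(B) = {b}; new: +{b}
  S→a B: FOLLOW(B) ⊇ FOLLOW(S) ⊇ {$}; new: +{$}
  S→d A: FOLLOW(A) ⊇ FOLLOW(S) ⊇ {$}; new: +{$}
  FOLLOW(S)={$}  FOLLOW(A)={$}  FOLLOW(B)={$,b}
pass 2: — fixpoint
  FOLLOW(S)={$}  FOLLOW(A)={$}  FOLLOW(B)={$,b}

FOLLOW(B) = ["$", "b"]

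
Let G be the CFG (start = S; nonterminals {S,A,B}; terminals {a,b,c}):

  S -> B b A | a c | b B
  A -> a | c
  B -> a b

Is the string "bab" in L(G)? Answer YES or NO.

Convert to CNF:
  S -> B X3 | T0 T2 | T1 B
  A -> a | c
  B -> T0 T1
  T0 -> a
  T1 -> b
  T2 -> c
  X3 -> T1 A

CYK table (by increasing span):
  [0..0]={T1}  "b"  orig:{}
  [1..1]={A,T0}  "a"  orig:{A}
  [2..2]={T1}  "b"  orig:{}
  [0..1]={X3}  "ba"  orig:{}
  [1..2]={B}  "ab"
  [0..2]={S}  "bab"

S ∈ T[0,2] ⇒ YES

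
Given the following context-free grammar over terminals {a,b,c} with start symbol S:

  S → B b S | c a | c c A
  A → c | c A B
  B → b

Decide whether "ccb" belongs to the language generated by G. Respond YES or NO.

Convert to CNF:
  S -> B X4 | T0 T2 | T0 X5
  A -> T0 X3 | c
  B -> b
  T0 -> c
  T1 -> b
  T2 -> a
  X3 -> A B
  X4 -> T1 S
  X5 -> T0 A

Fill CYK table bottom-up:
  cell(0,0) c: {A,T0}  orig:{A}
  cell(1,1) c: {A,T0}  orig:{A}
  cell(2,2) b: {B,T1}  orig:{B}
  cell(0,1) cc: {X5}  orig:{}
  cell(1,2) cb: {X3}  orig:{}
  cell(0,2) ccb: {A}

S ∉ T[0,2] ⇒ NO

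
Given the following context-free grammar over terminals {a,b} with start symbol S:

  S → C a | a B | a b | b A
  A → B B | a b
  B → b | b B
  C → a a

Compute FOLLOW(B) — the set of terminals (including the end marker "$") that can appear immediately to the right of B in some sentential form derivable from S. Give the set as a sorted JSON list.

Compute FIRST by fixpoint:
pass 1:
  A via A→a b: +{a}
  B via B→b: +{b}
  C via C→a a: +{a}
  S via S→C a: +{a}
  S via S→b A: +{b}
  FIRST(S)={a,b}  FIRST(A)={a}  FIRST(B)={b}  FIRST(C)={a}
pass 2:
  A via A→B B: +{b}
  FIRST(S)={a,b}  FIRST(A)={a,b}  FIRST(B)={b}  FIRST(C)={a}
pass 3: (stable)
  FIRST(S)={a,b}  FIRST(A)={a,b}  FIRST(B)={b}  FIRST(C)={a}

FOLLOW iteration:
seed FOLLOW(S) with $
[1]
  A→B B: FOLLOW(B) ⊇ FIRST(B) = {b}; new: +{b}
  S→C a: FOLLOW(C) ⊇ FIRST(a) = {a}; new: +{a}
  S→a B: FOLLOW(B) ⊇ FOLLOW(S) ⊇ {$}; new: +{$}
  S→b A: FOLLOW(A) ⊇ FOLLOW(S) ⊇ {$}; new: +{$}
  FOLLOW[S]={$}  FOLLOW[A]={$}  FOLLOW[B]={$,b}  FOLLOW[C]={a}
[2] (no change)
  FOLLOW[S]={$}  FOLLOW[A]={$}  FOLLOW[B]={$,b}  FOLLOW[C]={a}

FOLLOW(B) = ["$", "b"]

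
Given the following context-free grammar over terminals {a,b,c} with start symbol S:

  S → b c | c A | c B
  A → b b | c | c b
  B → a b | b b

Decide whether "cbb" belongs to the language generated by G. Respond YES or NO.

CNF form of G:
  S -> T0 T1 | T1 A | T1 B
  A -> T0 T0 | T1 T0 | c
  B -> T0 T0 | T2 T0
  T0 -> b
  T1 -> c
  T2 -> a

CYK table (by increasing span):
  [0..0]={A,T1}  "c"  orig:{A}
  [1..1]={T0}  "b"  orig:{}
  [2..2]={T0}  "b"  orig:{}
  [0..1]={A}  "cb"
  [1..2]={A,B}  "bb"
  [0..2]={S}  "cbb"

S ∈ T[0,2] ⇒ YES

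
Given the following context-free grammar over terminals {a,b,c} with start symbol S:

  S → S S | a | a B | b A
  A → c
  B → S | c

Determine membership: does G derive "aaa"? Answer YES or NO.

CNF form of G:
  S -> S S | T0 B | T1 A | a
  A -> c
  B -> S S | T0 B | T1 A | a | c
  T0 -> a
  T1 -> b

CYK table (by increasing span):
  [0..0]={B,S,T0}  "a"  orig:{B,S}
  [1..1]={B,S,T0}  "a"  orig:{B,S}
  [2..2]={B,S,T0}  "a"  orig:{B,S}
  [0..1]={B,S}  "aa"
  [1..2]={B,S}  "aa"
  [0..2]={B,S}  "aaa"

S ∈ T[0,2] ⇒ YES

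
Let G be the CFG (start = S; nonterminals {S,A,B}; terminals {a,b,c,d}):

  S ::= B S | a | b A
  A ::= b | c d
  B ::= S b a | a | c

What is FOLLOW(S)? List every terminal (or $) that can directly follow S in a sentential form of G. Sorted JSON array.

FIRST iteration:
iter 1:
  A via A→b: +{b}
  A via A→c d: +{c}
  B via B→a: +{a}
  B via B→c: +{c}
  S via S→B S: +{a,c}
  S via S→b A: +{b}
  FIRST[S]={a,b,c}  FIRST[A]={b,c}  FIRST[B]={a,c}
iter 2:
  B via B→S b a: +{b}
  FIRST[S]={a,b,c}  FIRST[A]={b,c}  FIRST[B]={a,b,c}
iter 3: (no change)
  FIRST[S]={a,b,c}  FIRST[A]={b,c}  FIRST[B]={a,b,c}

FOLLOW sets:
initialize: $ ∈ FOLLOW(S)
iter 1:
  B→S b a: FOLLOW(S) ⊇ FIRST(b) = {b}; new: +{b}
  S→B S: FOLLOW(B) ⊇ FIRST(S) = {a,b,c}; new: +{a,b,c}
  S→b A: FOLLOW(A) ⊇ FOLLOW(S) ⊇ {$,b}; new: +{$,b}
  FOLLOW[S]={$,b}  FOLLOW[A]={$,b}  FOLLOW[B]={a,b,c}
iter 2: done
  FOLLOW[S]={$,b}  FOLLOW[A]={$,b}  FOLLOW[B]={a,b,c}

FOLLOW(S) = ["$", "b"]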